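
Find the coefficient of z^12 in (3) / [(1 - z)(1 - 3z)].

Partial fractions give a closed form: a_n = (-3/2)·1^n + (9/2)·3^n.
At n = 12: a_12 = 2391483.

2391483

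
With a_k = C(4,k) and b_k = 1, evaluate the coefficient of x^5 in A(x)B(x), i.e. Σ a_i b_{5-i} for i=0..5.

Write out a_i and b_{5-i} for i = 0,…,5 and sum the products.
Σ = 1·1 + 4·1 + 6·1 + 4·1 + 1·1 + 0·1 = 16.

16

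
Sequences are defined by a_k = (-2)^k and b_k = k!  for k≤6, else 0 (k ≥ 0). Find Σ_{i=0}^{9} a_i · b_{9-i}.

-4736

This is [x^9] in the product of the two ordinary generating functions.
Σ = 1·0 − 2·0 + 4·0 − 8·720 + 16·120 − 32·24 + 64·6 − 128·2 + 256·1 − 512·1 = -4736.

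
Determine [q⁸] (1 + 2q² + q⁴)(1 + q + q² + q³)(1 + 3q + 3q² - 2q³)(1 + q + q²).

20

(1 + 2q² + q⁴) has coefficients 1,0,2,0,1 for degrees 0…4.
(1 + q + q² + q³) has coefficients 1,1,1,1,0,0,0,0,0 for degrees 0…8.
Multiplying by (1 + 3q + 3q² - 2q³) gives running coefficients 1,4,7,5,4,1,-2,0,0 for degrees 0…8.
Finally multiplying by (1 + q + q²), the product of all factors after the first has coefficients 1,5,12,16,16,10,3,-1,-2 for degrees 0…8.
[q⁸] = 1·(-2) + 2·3 + 1·16 = 20.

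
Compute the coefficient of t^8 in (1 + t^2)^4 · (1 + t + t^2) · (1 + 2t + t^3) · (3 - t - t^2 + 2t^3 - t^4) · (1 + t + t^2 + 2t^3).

299

(1 + t^2)^4 has coefficients 1,0,4,0,6,0,4,0,1 for degrees 0…8.
(1 + t + t^2) has coefficients 1,1,1,0,0,0,0,0,0 for degrees 0…8.
Multiplying by (1 + 2t + t^3) gives running coefficients 1,3,3,3,1,1,0,0,0 for degrees 0…8.
Multiplying by (3 - t - t^2 + 2t^3 - t^4) gives running coefficients 3,8,5,5,2,2,1,-2,1 for degrees 0…8.
Finally multiplying by (1 + t + t^2 + 2t^3), the product of all factors after the first has coefficients 3,11,16,24,28,19,15,5,4 for degrees 0…8.
[t^8] = 1·4 + 4·15 + 6·28 + 4·16 + 1·3 = 299.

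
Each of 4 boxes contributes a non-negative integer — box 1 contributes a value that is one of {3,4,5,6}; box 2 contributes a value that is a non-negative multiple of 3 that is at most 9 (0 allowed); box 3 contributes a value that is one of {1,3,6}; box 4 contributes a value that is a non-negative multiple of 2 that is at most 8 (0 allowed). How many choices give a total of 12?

14

The generating function for the choices is (q³ + q⁴ + q⁵ + q⁶)·(1 + q³ + q⁶ + q⁹)·(q + q³ + q⁶)·(1 + q² + q⁴ + q⁶ + q⁸); the count is [q¹²].
(q³ + q⁴ + q⁵ + q⁶) has coefficients 0,0,0,1,1,1,1 for degrees 0…6.
(1 + q³ + q⁶ + q⁹) has coefficients 1,0,0,1,0,0,1,0,0,1,0,0,0 for degrees 0…12.
Multiplying by (q + q³ + q⁶) gives running coefficients 0,1,0,1,1,0,2,1,0,2,1,0,2 for degrees 0…12.
Finally multiplying by (1 + q² + q⁴ + q⁶ + q⁸), the product of all factors after the first has coefficients 0,1,0,2,1,2,3,3,3,5,4,4,6 for degrees 0…12.
[q¹²] = 1·5 + 1·3 + 1·3 + 1·3 = 14.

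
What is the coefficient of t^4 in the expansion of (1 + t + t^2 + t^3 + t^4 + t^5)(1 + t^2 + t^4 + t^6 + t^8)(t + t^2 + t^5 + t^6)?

(1 + t + t^2 + t^3 + t^4 + t^5) has coefficients 1,1,1,1,1 for degrees 0…4.
(1 + t^2 + t^4 + t^6 + t^8) has coefficients 1,0,1,0,1 for degrees 0…4.
Finally multiplying by (t + t^2 + t^5 + t^6), the product of all factors after the first has coefficients 0,1,1,1,1 for degrees 0…4.
[t^4] = 1·1 + 1·1 + 1·1 + 1·1 + 1·0 = 4.

4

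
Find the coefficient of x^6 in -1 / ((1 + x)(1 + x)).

-7

The denominator gives the recurrence a_n = −2a_(n−1) − a_(n−2) for n ≥ 2; the numerator fixes a_0 = -1, a_1 = 2.
Iterating: -1, 2, -3, 4, -5, 6, -7, so a_6 = -7.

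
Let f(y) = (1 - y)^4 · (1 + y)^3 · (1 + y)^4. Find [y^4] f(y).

-6

(1 - y)^4 has coefficients 1,-4,6,-4,1 for degrees 0…4.
(1 + y)^3 has coefficients 1,3,3,1,0 for degrees 0…4.
Finally multiplying by (1 + y)^4, the product of all factors after the first has coefficients 1,7,21,35,35 for degrees 0…4.
[y^4] = 1·35 − 4·35 + 6·21 − 4·7 + 1·1 = -6.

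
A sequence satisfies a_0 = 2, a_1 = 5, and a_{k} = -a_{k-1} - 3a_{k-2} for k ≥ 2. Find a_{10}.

The ordinary generating function has denominator 1 + x + 3x^2.
Iterating the recurrence: a_0,…,a_{10} = 2, 5, -11, -4, 37, -25, -86, 161, 97, -580, 289.

289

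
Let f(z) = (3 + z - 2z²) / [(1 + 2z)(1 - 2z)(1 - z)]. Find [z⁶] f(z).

234

The denominator gives the recurrence a_n = a_(n−1) + 4a_(n−2) − 4a_(n−3) for n ≥ 3; the numerator fixes a_0 = 3, a_1 = 4, a_2 = 14.
Iterating: 3, 4, 14, 18, 58, 74, 234, so a_6 = 234.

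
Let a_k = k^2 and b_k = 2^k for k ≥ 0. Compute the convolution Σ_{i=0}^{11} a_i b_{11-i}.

Write out a_i and b_{11-i} for i = 0,…,11 and sum the products.
Σ = 0·2048 + 1·1024 + 4·512 + 9·256 + 16·128 + 25·64 + 36·32 + 49·16 + 64·8 + 81·4 + 100·2 + 121·1 = 12117.

12117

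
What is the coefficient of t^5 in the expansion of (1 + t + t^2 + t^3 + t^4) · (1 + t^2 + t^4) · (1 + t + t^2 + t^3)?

9

(1 + t + t^2 + t^3 + t^4) has coefficients 1,1,1,1,1 for degrees 0…4.
(1 + t^2 + t^4) has coefficients 1,0,1,0,1,0 for degrees 0…5.
Finally multiplying by (1 + t + t^2 + t^3), the product of all factors after the first has coefficients 1,1,2,2,2,2 for degrees 0…5.
[t^5] = 1·2 + 1·2 + 1·2 + 1·2 + 1·1 = 9.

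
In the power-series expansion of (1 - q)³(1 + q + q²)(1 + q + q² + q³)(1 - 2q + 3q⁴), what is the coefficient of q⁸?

(1 - q)³ has coefficients 1,-3,3,-1 for degrees 0…3.
(1 + q + q²) has coefficients 1,1,1,0,0,0,0,0,0 for degrees 0…8.
Multiplying by (1 + q + q² + q³) gives running coefficients 1,2,3,3,2,1,0,0,0 for degrees 0…8.
Finally multiplying by (1 - 2q + 3q⁴), the product of all factors after the first has coefficients 1,0,-1,-3,-1,3,7,9,6 for degrees 0…8.
[q⁸] = 1·6 − 3·9 + 3·7 − 1·3 = -3.

-3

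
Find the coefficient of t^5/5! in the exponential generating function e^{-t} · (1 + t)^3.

The EGF product rule gives c_5 = Σ_{k_1+k_2=5} C(5; k_1,k_2) · ∏ g_i(k_i), where e^{-t} gives (-1)^k; (1+t)^3 gives the falling factorial (3)_k.
g_1(k) for k = 0…5: 1, -1, 1, -1, 1, -1.
g_2(k) for k = 0…5: 1, 3, 6, 6, 0, 0.
c_5 = Σ_k C(5,k)·g_1(k)·g_2(5−k) = 10·1·6 + 10·(-1)·6 + 5·1·3 + 1·(-1)·1 = 60 − 60 + 15 − 1 = 14.

14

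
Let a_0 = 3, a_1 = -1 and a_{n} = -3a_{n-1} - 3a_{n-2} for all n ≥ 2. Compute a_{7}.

27

The ordinary generating function has denominator 1 + 3z + 3z^2.
Iterating the recurrence: a_0,…,a_{7} = 3, -1, -6, 21, -45, 72, -81, 27.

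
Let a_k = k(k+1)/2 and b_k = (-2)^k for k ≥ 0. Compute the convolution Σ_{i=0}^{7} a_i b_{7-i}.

30

Write out a_i and b_{7-i} for i = 0,…,7 and sum the products.
Σ = 0·(-128) + 1·64 + 3·(-32) + 6·16 + 10·(-8) + 15·4 + 21·(-2) + 28·1 = 30.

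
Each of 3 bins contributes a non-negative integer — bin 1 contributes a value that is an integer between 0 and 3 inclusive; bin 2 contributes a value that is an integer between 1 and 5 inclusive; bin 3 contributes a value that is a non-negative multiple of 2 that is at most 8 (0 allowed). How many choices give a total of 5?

8

The generating function for the choices is (1 + q + q² + q³)·(q + q² + q³ + q⁴ + q⁵)·(1 + q² + q⁴ + q⁶ + q⁸); the count is [q⁵].
(1 + q + q² + q³) has coefficients 1,1,1,1 for degrees 0…3.
(q + q² + q³ + q⁴ + q⁵) has coefficients 0,1,1,1,1,1 for degrees 0…5.
Finally multiplying by (1 + q² + q⁴ + q⁶ + q⁸), the product of all factors after the first has coefficients 0,1,1,2,2,3 for degrees 0…5.
[q⁵] = 1·3 + 1·2 + 1·2 + 1·1 = 8.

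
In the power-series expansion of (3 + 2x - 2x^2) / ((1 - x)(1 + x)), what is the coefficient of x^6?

1

The denominator gives the recurrence a_n = a_(n−2) for n ≥ 3; the numerator fixes a_0 = 3, a_1 = 2, a_2 = 1.
Iterating: 3, 2, 1, 2, 1, 2, 1, so a_6 = 1.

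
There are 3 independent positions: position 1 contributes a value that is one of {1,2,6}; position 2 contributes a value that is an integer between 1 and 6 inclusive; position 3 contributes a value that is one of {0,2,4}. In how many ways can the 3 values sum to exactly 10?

The generating function for the choices is (q + q² + q⁶)·(q + q² + q³ + q⁴ + q⁵ + q⁶)·(1 + q² + q⁴); the count is [q¹⁰].
(q + q² + q⁶) has coefficients 0,1,1,0,0,0,1 for degrees 0…6.
(q + q² + q³ + q⁴ + q⁵ + q⁶) has coefficients 0,1,1,1,1,1,1,0,0,0,0 for degrees 0…10.
Finally multiplying by (1 + q² + q⁴), the product of all factors after the first has coefficients 0,1,1,2,2,3,3,2,2,1,1 for degrees 0…10.
[q¹⁰] = 1·1 + 1·2 + 1·2 = 5.

5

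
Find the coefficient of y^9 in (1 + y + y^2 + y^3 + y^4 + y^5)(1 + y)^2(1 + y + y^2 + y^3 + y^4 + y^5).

(1 + y + y^2 + y^3 + y^4 + y^5) has coefficients 1,1,1,1,1,1 for degrees 0…5.
(1 + y)^2 has coefficients 1,2,1,0,0,0,0,0,0,0 for degrees 0…9.
Finally multiplying by (1 + y + y^2 + y^3 + y^4 + y^5), the product of all factors after the first has coefficients 1,3,4,4,4,4,3,1,0,0 for degrees 0…9.
[y^9] = 1·0 + 1·0 + 1·1 + 1·3 + 1·4 + 1·4 = 12.

12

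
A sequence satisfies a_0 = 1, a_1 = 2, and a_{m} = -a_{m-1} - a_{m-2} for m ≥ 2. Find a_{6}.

The ordinary generating function has denominator 1 + x + x^2.
Iterating the recurrence: a_0,…,a_{6} = 1, 2, -3, 1, 2, -3, 1.

1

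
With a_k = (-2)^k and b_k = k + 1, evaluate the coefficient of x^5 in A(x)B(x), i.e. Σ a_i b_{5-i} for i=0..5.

This is [x^5] in the product of the two ordinary generating functions.
Σ = 1·6 − 2·5 + 4·4 − 8·3 + 16·2 − 32·1 = -12.

-12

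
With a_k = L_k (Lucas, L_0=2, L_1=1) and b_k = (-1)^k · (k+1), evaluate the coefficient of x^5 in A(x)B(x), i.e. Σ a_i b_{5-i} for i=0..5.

-10

The convolution is the x^5 coefficient of A(x)B(x).
Σ = 2·(-6) + 1·5 + 3·(-4) + 4·3 + 7·(-2) + 11·1 = -10.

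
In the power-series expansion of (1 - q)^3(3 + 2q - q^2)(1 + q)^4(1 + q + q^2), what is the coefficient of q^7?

10

(1 - q)^3 has coefficients 1,-3,3,-1 for degrees 0…3.
(3 + 2q - q^2) has coefficients 3,2,-1,0,0,0,0,0 for degrees 0…7.
Multiplying by (1 + q)^4 gives running coefficients 3,14,25,20,5,-2,-1,0 for degrees 0…7.
Finally multiplying by (1 + q + q^2), the product of all factors after the first has coefficients 3,17,42,59,50,23,2,-3 for degrees 0…7.
[q^7] = 1·(-3) − 3·2 + 3·23 − 1·50 = 10.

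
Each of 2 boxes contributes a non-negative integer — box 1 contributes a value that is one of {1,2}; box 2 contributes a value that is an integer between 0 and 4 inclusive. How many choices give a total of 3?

The generating function for the choices is (z + z²)·(1 + z + z² + z³ + z⁴); the count is [z³].
(z + z²) has coefficients 0,1,1 for degrees 0…2.
(1 + z + z² + z³ + z⁴) has coefficients 1,1,1,1 for degrees 0…3.
[z³] = 1·1 + 1·1 = 2.

2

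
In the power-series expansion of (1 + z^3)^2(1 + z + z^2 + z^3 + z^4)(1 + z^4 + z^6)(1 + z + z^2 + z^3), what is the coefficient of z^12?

(1 + z^3)^2 has coefficients 1,0,0,2,0,0,1 for degrees 0…6.
(1 + z + z^2 + z^3 + z^4) has coefficients 1,1,1,1,1,0,0,0,0,0,0,0,0 for degrees 0…12.
Multiplying by (1 + z^4 + z^6) gives running coefficients 1,1,1,1,2,1,2,2,2,1,1,0,0 for degrees 0…12.
Finally multiplying by (1 + z + z^2 + z^3), the product of all factors after the first has coefficients 1,2,3,4,5,5,6,7,7,7,6,4,2 for degrees 0…12.
[z^12] = 1·2 + 2·7 + 1·6 = 22.

22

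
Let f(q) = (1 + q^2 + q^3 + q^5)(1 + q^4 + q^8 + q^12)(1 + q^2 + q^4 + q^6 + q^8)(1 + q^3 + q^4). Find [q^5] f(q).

(1 + q^2 + q^3 + q^5) has coefficients 1,0,1,1,0,1 for degrees 0…5.
(1 + q^4 + q^8 + q^12) has coefficients 1,0,0,0,1,0 for degrees 0…5.
Multiplying by (1 + q^2 + q^4 + q^6 + q^8) gives running coefficients 1,0,1,0,2,0 for degrees 0…5.
Finally multiplying by (1 + q^3 + q^4), the product of all factors after the first has coefficients 1,0,1,1,3,1 for degrees 0…5.
[q^5] = 1·1 + 1·1 + 1·1 + 1·1 = 4.

4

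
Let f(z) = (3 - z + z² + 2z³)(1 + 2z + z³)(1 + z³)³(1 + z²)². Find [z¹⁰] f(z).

46

(3 - z + z² + 2z³) has coefficients 3,-1,1,2 for degrees 0…3.
(1 + 2z + z³) has coefficients 1,2,0,1,0,0,0,0,0,0,0 for degrees 0…10.
Multiplying by (1 + z³)³ gives running coefficients 1,2,0,4,6,0,6,6,0,4,2 for degrees 0…10.
Finally multiplying by (1 + z²)², the product of all factors after the first has coefficients 1,2,2,8,7,10,18,10,18,16,8 for degrees 0…10.
[z¹⁰] = 3·8 − 1·16 + 1·18 + 2·10 = 46.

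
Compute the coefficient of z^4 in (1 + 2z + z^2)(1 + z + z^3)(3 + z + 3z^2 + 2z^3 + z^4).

24

(1 + 2z + z^2) has coefficients 1,2,1 for degrees 0…2.
(1 + z + z^3) has coefficients 1,1,0,1,0 for degrees 0…4.
Finally multiplying by (3 + z + 3z^2 + 2z^3 + z^4), the product of all factors after the first has coefficients 3,4,4,8,4 for degrees 0…4.
[z^4] = 1·4 + 2·8 + 1·4 = 24.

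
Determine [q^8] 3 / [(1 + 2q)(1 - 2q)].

768

The denominator gives the recurrence a_n = 4a_(n−2) for n ≥ 2; the numerator fixes a_0 = 3, a_1 = 0.
Iterating: 3, 0, 12, 0, 48, 0, 192, 0, 768, so a_8 = 768.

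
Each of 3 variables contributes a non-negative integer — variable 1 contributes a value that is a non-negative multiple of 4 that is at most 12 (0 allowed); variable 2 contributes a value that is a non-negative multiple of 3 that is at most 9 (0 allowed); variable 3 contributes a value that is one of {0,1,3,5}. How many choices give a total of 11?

The generating function for the choices is (1 + t⁴ + t⁸ + t¹²)·(1 + t³ + t⁶ + t⁹)·(1 + t + t³ + t⁵); the count is [t¹¹].
(1 + t⁴ + t⁸ + t¹²) has coefficients 1,0,0,0,1,0,0,0,1,0,0,0 for degrees 0…11.
(1 + t³ + t⁶ + t⁹) has coefficients 1,0,0,1,0,0,1,0,0,1,0,0 for degrees 0…11.
Finally multiplying by (1 + t + t³ + t⁵), the product of all factors after the first has coefficients 1,1,0,2,1,1,2,1,1,2,1,1 for degrees 0…11.
[t¹¹] = 1·1 + 1·1 + 1·2 = 4.

4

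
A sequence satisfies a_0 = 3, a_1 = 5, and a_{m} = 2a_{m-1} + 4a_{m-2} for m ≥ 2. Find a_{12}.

The ordinary generating function has denominator 1 - 2x - 4x^2.
Iterating the recurrence: a_0,…,a_{12} = 3, 5, 22, 64, 216, 688, 2240, 7232, 23424, 75776, 245248, 793600, 2568192.

2568192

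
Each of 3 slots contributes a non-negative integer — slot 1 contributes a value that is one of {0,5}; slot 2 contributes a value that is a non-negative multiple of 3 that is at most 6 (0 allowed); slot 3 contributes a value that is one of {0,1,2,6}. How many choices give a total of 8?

The generating function for the choices is (1 + x^5)·(1 + x^3 + x^6)·(1 + x + x^2 + x^6); the count is [x^8].
(1 + x^5) has coefficients 1,0,0,0,0,1 for degrees 0…5.
(1 + x^3 + x^6) has coefficients 1,0,0,1,0,0,1,0,0 for degrees 0…8.
Finally multiplying by (1 + x + x^2 + x^6), the product of all factors after the first has coefficients 1,1,1,1,1,1,2,1,1 for degrees 0…8.
[x^8] = 1·1 + 1·1 = 2.

2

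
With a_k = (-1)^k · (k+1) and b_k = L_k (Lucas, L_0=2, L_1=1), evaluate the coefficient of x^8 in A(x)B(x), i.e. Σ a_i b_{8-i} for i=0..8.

41

This is [x^8] in the product of the two ordinary generating functions.
Σ = 1·47 − 2·29 + 3·18 − 4·11 + 5·7 − 6·4 + 7·3 − 8·1 + 9·2 = 41.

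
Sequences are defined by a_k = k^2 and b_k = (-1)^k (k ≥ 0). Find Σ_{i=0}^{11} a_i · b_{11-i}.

This is [x^11] in the product of the two ordinary generating functions.
Σ = 0·(-1) + 1·1 + 4·(-1) + 9·1 + 16·(-1) + 25·1 + 36·(-1) + 49·1 + 64·(-1) + 81·1 + 100·(-1) + 121·1 = 66.

66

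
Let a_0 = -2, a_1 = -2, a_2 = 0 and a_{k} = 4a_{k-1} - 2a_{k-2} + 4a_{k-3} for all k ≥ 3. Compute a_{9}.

The ordinary generating function has denominator 1 - 4q + 2q^2 - 4q^3.
Iterating the recurrence: a_0,…,a_{9} = -2, -2, 0, -4, -24, -88, -320, -1200, -4512, -16928.

-16928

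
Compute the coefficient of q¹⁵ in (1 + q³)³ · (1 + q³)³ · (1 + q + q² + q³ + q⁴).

(1 + q³)³ has coefficients 1,0,0,3,0,0,3,0,0,1 for degrees 0…9.
(1 + q³)³ has coefficients 1,0,0,3,0,0,3,0,0,1,0,0,0,0,0,0 for degrees 0…15.
Finally multiplying by (1 + q + q² + q³ + q⁴), the product of all factors after the first has coefficients 1,1,1,4,4,3,6,6,3,4,4,1,1,1,0,0 for degrees 0…15.
[q¹⁵] = 1·0 + 3·1 + 3·4 + 1·6 = 21.

21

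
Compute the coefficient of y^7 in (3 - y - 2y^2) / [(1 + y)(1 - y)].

-1

The denominator gives the recurrence a_n = a_(n−2) for n ≥ 3; the numerator fixes a_0 = 3, a_1 = -1, a_2 = 1.
Iterating: 3, -1, 1, -1, 1, -1, 1, -1, so a_7 = -1.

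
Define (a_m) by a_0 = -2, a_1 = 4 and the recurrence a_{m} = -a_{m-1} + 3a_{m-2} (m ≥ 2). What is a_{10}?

The ordinary generating function has denominator 1 + z - 3z^2.
Iterating the recurrence: a_0,…,a_{10} = -2, 4, -10, 22, -52, 118, -274, 628, -1450, 3334, -7684.

-7684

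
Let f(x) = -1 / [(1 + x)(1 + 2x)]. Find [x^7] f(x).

255

Partial fractions give a closed form: a_n = (1)·(-1)^n + (-2)·(-2)^n.
At n = 7: a_7 = 255.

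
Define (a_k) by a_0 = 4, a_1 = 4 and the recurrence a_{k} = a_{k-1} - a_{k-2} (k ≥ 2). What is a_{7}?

4

The ordinary generating function has denominator 1 - x + x^2.
Iterating the recurrence: a_0,…,a_{7} = 4, 4, 0, -4, -4, 0, 4, 4.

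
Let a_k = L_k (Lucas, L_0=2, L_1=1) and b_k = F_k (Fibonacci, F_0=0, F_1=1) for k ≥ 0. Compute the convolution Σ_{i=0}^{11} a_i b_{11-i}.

1068

Write out a_i and b_{11-i} for i = 0,…,11 and sum the products.
Σ = 2·89 + 1·55 + 3·34 + 4·21 + 7·13 + 11·8 + 18·5 + 29·3 + 47·2 + 76·1 + 123·1 + 199·0 = 1068.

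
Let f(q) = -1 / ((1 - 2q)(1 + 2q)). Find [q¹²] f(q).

-4096

The denominator gives the recurrence a_n = 4a_(n−2) for n ≥ 2; the numerator fixes a_0 = -1, a_1 = 0.
Iterating: -1, 0, -4, 0, -16, 0, -64, 0, -256, 0, -1024, 0, -4096, so a_12 = -4096.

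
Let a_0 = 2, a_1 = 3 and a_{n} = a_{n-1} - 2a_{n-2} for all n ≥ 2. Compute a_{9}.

-39

The ordinary generating function has denominator 1 - y + 2y^2.
Iterating the recurrence: a_0,…,a_{9} = 2, 3, -1, -7, -5, 9, 19, 1, -37, -39.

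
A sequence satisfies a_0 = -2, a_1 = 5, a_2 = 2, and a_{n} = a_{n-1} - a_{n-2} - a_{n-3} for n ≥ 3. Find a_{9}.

The ordinary generating function has denominator 1 - z + z^2 + z^3.
Iterating the recurrence: a_0,…,a_{9} = -2, 5, 2, -1, -8, -9, 0, 17, 26, 9.

9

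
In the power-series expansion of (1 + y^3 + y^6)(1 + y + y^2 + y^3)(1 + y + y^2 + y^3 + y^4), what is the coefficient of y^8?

(1 + y^3 + y^6) has coefficients 1,0,0,1,0,0,1 for degrees 0…6.
(1 + y + y^2 + y^3) has coefficients 1,1,1,1,0,0,0,0,0 for degrees 0…8.
Finally multiplying by (1 + y + y^2 + y^3 + y^4), the product of all factors after the first has coefficients 1,2,3,4,4,3,2,1,0 for degrees 0…8.
[y^8] = 1·0 + 1·3 + 1·3 = 6.

6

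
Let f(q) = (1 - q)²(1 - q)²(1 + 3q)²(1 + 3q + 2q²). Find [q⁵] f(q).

55

(1 - q)² has coefficients 1,-2,1 for degrees 0…2.
(1 - q)² has coefficients 1,-2,1,0,0,0 for degrees 0…5.
Multiplying by (1 + 3q)² gives running coefficients 1,4,-2,-12,9,0 for degrees 0…5.
Finally multiplying by (1 + 3q + 2q²), the product of all factors after the first has coefficients 1,7,12,-10,-31,3 for degrees 0…5.
[q⁵] = 1·3 − 2·(-31) + 1·(-10) = 55.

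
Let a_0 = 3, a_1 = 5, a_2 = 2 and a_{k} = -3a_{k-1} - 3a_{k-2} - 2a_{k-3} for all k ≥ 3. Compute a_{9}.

The ordinary generating function has denominator 1 + 3t + 3t^2 + 2t^3.
Iterating the recurrence: a_0,…,a_{9} = 3, 5, 2, -27, 65, -118, 213, -415, 842, -1707.

-1707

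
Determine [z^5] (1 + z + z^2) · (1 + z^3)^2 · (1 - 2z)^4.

(1 + z + z^2) has coefficients 1,1,1 for degrees 0…2.
(1 + z^3)^2 has coefficients 1,0,0,2,0,0 for degrees 0…5.
Finally multiplying by (1 - 2z)^4, the product of all factors after the first has coefficients 1,-8,24,-30,0,48 for degrees 0…5.
[z^5] = 1·48 + 1·0 + 1·(-30) = 18.

18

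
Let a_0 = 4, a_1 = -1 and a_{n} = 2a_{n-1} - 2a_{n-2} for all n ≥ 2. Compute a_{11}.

The ordinary generating function has denominator 1 - 2z + 2z^2.
Iterating the recurrence: a_0,…,a_{11} = 4, -1, -10, -18, -16, 4, 40, 72, 64, -16, -160, -288.

-288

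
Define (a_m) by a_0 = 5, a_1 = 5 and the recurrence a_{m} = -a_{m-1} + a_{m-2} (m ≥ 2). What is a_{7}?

The ordinary generating function has denominator 1 + q - q^2.
Iterating the recurrence: a_0,…,a_{7} = 5, 5, 0, 5, -5, 10, -15, 25.

25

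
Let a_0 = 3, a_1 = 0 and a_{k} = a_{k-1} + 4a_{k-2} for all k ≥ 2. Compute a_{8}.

2172

The ordinary generating function has denominator 1 - z - 4z^2.
Iterating the recurrence: a_0,…,a_{8} = 3, 0, 12, 12, 60, 108, 348, 780, 2172.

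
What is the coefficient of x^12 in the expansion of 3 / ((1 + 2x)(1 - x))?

Partial fractions give a closed form: a_n = (2)·(-2)^n + (1)·1^n.
At n = 12: a_12 = 8193.

8193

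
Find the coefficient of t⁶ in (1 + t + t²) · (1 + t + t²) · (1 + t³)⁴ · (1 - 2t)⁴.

-10

(1 + t + t²) has coefficients 1,1,1 for degrees 0…2.
(1 + t + t²) has coefficients 1,1,1,0,0,0,0 for degrees 0…6.
Multiplying by (1 + t³)⁴ gives running coefficients 1,1,1,4,4,4,6 for degrees 0…6.
Finally multiplying by (1 - 2t)⁴, the product of all factors after the first has coefficients 1,-7,17,-12,-20,52,-42 for degrees 0…6.
[t⁶] = 1·(-42) + 1·52 + 1·(-20) = -10.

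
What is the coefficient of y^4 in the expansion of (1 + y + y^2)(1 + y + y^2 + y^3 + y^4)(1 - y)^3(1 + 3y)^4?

(1 + y + y^2) has coefficients 1,1,1 for degrees 0…2.
(1 + y + y^2 + y^3 + y^4) has coefficients 1,1,1,1,1 for degrees 0…4.
Multiplying by (1 - y)^3 gives running coefficients 1,-2,1,0,0 for degrees 0…4.
Finally multiplying by (1 + 3y)^4, the product of all factors after the first has coefficients 1,10,31,12,-81 for degrees 0…4.
[y^4] = 1·(-81) + 1·12 + 1·31 = -38.

-38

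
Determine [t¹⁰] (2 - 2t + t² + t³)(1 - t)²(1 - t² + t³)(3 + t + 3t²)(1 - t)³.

-22

(2 - 2t + t² + t³) has coefficients 2,-2,1,1 for degrees 0…3.
(1 - t)² has coefficients 1,-2,1,0,0,0,0,0,0,0,0 for degrees 0…10.
Multiplying by (1 - t² + t³) gives running coefficients 1,-2,0,3,-3,1,0,0,0,0,0 for degrees 0…10.
Multiplying by (3 + t + 3t²) gives running coefficients 3,-5,1,3,-6,9,-8,3,0,0,0 for degrees 0…10.
Finally multiplying by (1 - t)³, the product of all factors after the first has coefficients 3,-14,25,-18,-7,35,-56,60,-42,17,-3 for degrees 0…10.
[t¹⁰] = 2·(-3) − 2·17 + 1·(-42) + 1·60 = -22.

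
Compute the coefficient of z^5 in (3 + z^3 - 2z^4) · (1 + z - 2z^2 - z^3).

(3 + z^3 - 2z^4) has coefficients 3,0,0,1,-2 for degrees 0…4.
(1 + z - 2z^2 - z^3) has coefficients 1,1,-2,-1,0,0 for degrees 0…5.
[z^5] = 3·0 + 1·(-2) − 2·1 = -4.

-4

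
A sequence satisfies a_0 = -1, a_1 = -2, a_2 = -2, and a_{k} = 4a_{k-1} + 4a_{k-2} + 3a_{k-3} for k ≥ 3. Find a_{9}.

The ordinary generating function has denominator 1 - 4z - 4z^2 - 3z^3.
Iterating the recurrence: a_0,…,a_{9} = -1, -2, -2, -19, -90, -442, -2185, -10778, -53178, -262379.

-262379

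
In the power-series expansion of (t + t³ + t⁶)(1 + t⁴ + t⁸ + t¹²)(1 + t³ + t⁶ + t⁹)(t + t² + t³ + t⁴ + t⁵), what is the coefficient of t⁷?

(t + t³ + t⁶) has coefficients 0,1,0,1,0,0,1 for degrees 0…6.
(1 + t⁴ + t⁸ + t¹²) has coefficients 1,0,0,0,1,0,0,0 for degrees 0…7.
Multiplying by (1 + t³ + t⁶ + t⁹) gives running coefficients 1,0,0,1,1,0,1,1 for degrees 0…7.
Finally multiplying by (t + t² + t³ + t⁴ + t⁵), the product of all factors after the first has coefficients 0,1,1,1,2,3,2,3 for degrees 0…7.
[t⁷] = 1·2 + 1·2 + 1·1 = 5.

5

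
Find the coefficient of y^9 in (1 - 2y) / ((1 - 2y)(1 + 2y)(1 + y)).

The denominator gives the recurrence a_n = −a_(n−1) + 4a_(n−2) + 4a_(n−3) for n ≥ 3; the numerator fixes a_0 = 1, a_1 = -3, a_2 = 7.
Iterating: 1, -3, 7, -15, 31, -63, 127, -255, 511, -1023, so a_9 = -1023.

-1023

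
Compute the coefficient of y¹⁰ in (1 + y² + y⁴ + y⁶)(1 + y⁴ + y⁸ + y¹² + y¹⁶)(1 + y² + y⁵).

(1 + y² + y⁴ + y⁶) has coefficients 1,0,1,0,1,0,1 for degrees 0…6.
(1 + y⁴ + y⁸ + y¹² + y¹⁶) has coefficients 1,0,0,0,1,0,0,0,1,0,0 for degrees 0…10.
Finally multiplying by (1 + y² + y⁵), the product of all factors after the first has coefficients 1,0,1,0,1,1,1,0,1,1,1 for degrees 0…10.
[y¹⁰] = 1·1 + 1·1 + 1·1 + 1·1 = 4.

4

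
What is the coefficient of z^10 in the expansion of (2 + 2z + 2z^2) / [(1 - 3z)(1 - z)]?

255876

The denominator gives the recurrence a_n = 4a_(n−1) − 3a_(n−2) for n ≥ 3; the numerator fixes a_0 = 2, a_1 = 10, a_2 = 36.
Iterating: 2, 10, 36, 114, 348, 1050, 3156, 9474, 28428, 85290, 255876, so a_10 = 255876.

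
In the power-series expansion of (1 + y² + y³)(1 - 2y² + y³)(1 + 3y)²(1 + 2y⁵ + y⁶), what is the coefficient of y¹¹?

-41

(1 + y² + y³) has coefficients 1,0,1,1 for degrees 0…3.
(1 - 2y² + y³) has coefficients 1,0,-2,1,0,0,0,0,0,0,0,0 for degrees 0…11.
Multiplying by (1 + 3y)² gives running coefficients 1,6,7,-11,-12,9,0,0,0,0,0,0 for degrees 0…11.
Finally multiplying by (1 + 2y⁵ + y⁶), the product of all factors after the first has coefficients 1,6,7,-11,-12,11,13,20,-15,-35,6,9 for degrees 0…11.
[y¹¹] = 1·9 + 1·(-35) + 1·(-15) = -41.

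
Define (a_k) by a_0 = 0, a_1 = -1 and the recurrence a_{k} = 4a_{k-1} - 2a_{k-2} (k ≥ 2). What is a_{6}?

-560

The ordinary generating function has denominator 1 - 4x + 2x^2.
Iterating the recurrence: a_0,…,a_{6} = 0, -1, -4, -14, -48, -164, -560.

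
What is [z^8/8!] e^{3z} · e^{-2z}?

The EGF product rule gives c_8 = Σ_{k_1+k_2=8} C(8; k_1,k_2) · ∏ g_i(k_i), where e^{3z} gives (3)^k; e^{-2z} gives (-2)^k.
g_1(k) for k = 0…8: 1, 3, 9, 27, 81, 243, 729, 2187, 6561.
g_2(k) for k = 0…8: 1, -2, 4, -8, 16, -32, 64, -128, 256.
c_8 = Σ_k C(8,k)·g_1(k)·g_2(8−k) = 1·1·256 + 8·3·(-128) + 28·9·64 + 56·27·(-32) + 70·81·16 + 56·243·(-8) + 28·729·4 + 8·2187·(-2) + 1·6561·1 = 256 − 3072 + 16128 − 48384 + 90720 − 108864 + 81648 − 34992 + 6561 = 1.

1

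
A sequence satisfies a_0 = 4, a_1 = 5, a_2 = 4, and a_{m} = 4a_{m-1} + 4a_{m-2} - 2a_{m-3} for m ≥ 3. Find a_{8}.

The ordinary generating function has denominator 1 - 4y - 4y^2 + 2y^3.
Iterating the recurrence: a_0,…,a_{8} = 4, 5, 4, 28, 118, 576, 2720, 12948, 61520.

61520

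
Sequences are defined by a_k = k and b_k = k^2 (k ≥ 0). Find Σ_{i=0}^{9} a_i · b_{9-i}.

The convolution is the x^9 coefficient of A(x)B(x).
Σ = 0·81 + 1·64 + 2·49 + 3·36 + 4·25 + 5·16 + 6·9 + 7·4 + 8·1 + 9·0 = 540.

540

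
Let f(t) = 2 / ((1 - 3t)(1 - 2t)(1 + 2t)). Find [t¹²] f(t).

Partial fractions give a closed form: a_n = (18/5)·3^n + (-2)·2^n + (2/5)·(-2)^n.
At n = 12: a_12 = 1906634.

1906634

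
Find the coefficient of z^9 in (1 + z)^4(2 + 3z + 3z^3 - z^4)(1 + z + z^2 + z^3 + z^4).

21

(1 + z)^4 has coefficients 1,4,6,4,1 for degrees 0…4.
(2 + 3z + 3z^3 - z^4) has coefficients 2,3,0,3,-1,0,0,0,0,0 for degrees 0…9.
Finally multiplying by (1 + z + z^2 + z^3 + z^4), the product of all factors after the first has coefficients 2,5,5,8,7,5,2,2,-1,0 for degrees 0…9.
[z^9] = 1·0 + 4·(-1) + 6·2 + 4·2 + 1·5 = 21.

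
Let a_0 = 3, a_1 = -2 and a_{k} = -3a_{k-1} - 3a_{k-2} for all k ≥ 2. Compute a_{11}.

-1701

The ordinary generating function has denominator 1 + 3z + 3z^2.
Iterating the recurrence: a_0,…,a_{11} = 3, -2, -3, 15, -36, 63, -81, 54, 81, -405, 972, -1701.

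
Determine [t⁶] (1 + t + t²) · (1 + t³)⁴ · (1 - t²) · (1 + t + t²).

(1 + t + t²) has coefficients 1,1,1 for degrees 0…2.
(1 + t³)⁴ has coefficients 1,0,0,4,0,0,6 for degrees 0…6.
Multiplying by (1 - t²) gives running coefficients 1,0,-1,4,0,-4,6 for degrees 0…6.
Finally multiplying by (1 + t + t²), the product of all factors after the first has coefficients 1,1,0,3,3,0,2 for degrees 0…6.
[t⁶] = 1·2 + 1·0 + 1·3 = 5.

5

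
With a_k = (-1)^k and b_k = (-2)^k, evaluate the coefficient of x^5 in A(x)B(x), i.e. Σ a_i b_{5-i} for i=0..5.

-63

This is [x^5] in the product of the two ordinary generating functions.
Σ = 1·(-32) − 1·16 + 1·(-8) − 1·4 + 1·(-2) − 1·1 = -63.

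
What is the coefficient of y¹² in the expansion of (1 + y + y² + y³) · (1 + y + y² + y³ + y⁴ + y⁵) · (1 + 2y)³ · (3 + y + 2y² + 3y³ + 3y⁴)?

(1 + y + y² + y³) has coefficients 1,1,1,1 for degrees 0…3.
(1 + y + y² + y³ + y⁴ + y⁵) has coefficients 1,1,1,1,1,1,0,0,0,0,0,0,0 for degrees 0…12.
Multiplying by (1 + 2y)³ gives running coefficients 1,7,19,27,27,27,26,20,8,0,0,0,0 for degrees 0…12.
Finally multiplying by (3 + y + 2y² + 3y³ + 3y⁴), the product of all factors after the first has coefficients 3,22,66,117,170,240,297,302,258,207,154,84,24 for degrees 0…12.
[y¹²] = 1·24 + 1·84 + 1·154 + 1·207 = 469.

469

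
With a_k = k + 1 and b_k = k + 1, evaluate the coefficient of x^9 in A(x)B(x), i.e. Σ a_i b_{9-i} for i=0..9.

220

This is [x^9] in the product of the two ordinary generating functions.
Σ = 1·10 + 2·9 + 3·8 + 4·7 + 5·6 + 6·5 + 7·4 + 8·3 + 9·2 + 10·1 = 220.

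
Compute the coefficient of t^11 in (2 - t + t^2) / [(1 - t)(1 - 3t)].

The denominator gives the recurrence a_n = 4a_(n−1) − 3a_(n−2) for n ≥ 3; the numerator fixes a_0 = 2, a_1 = 7, a_2 = 23.
Iterating: 2, 7, 23, 71, 215, 647, 1943, 5831, 17495, 52487, 157463, 472391, so a_11 = 472391.

472391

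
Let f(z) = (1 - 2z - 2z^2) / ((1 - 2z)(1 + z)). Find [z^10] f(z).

-341

The denominator gives the recurrence a_n = a_(n−1) + 2a_(n−2) for n ≥ 3; the numerator fixes a_0 = 1, a_1 = -1, a_2 = -1.
Iterating: 1, -1, -1, -3, -5, -11, -21, -43, -85, -171, -341, so a_10 = -341.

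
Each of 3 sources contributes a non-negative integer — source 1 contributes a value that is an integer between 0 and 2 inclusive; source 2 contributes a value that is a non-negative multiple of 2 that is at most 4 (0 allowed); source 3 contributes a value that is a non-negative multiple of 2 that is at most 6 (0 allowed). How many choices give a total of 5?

The generating function for the choices is (1 + q + q²)·(1 + q² + q⁴)·(1 + q² + q⁴ + q⁶); the count is [q⁵].
(1 + q + q²) has coefficients 1,1,1 for degrees 0…2.
(1 + q² + q⁴) has coefficients 1,0,1,0,1,0 for degrees 0…5.
Finally multiplying by (1 + q² + q⁴ + q⁶), the product of all factors after the first has coefficients 1,0,2,0,3,0 for degrees 0…5.
[q⁵] = 1·0 + 1·3 + 1·0 = 3.

3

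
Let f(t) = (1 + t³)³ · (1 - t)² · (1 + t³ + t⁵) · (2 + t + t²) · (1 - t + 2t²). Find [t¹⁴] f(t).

(1 + t³)³ has coefficients 1,0,0,3,0,0,3,0,0,1 for degrees 0…9.
(1 - t)² has coefficients 1,-2,1,0,0,0,0,0,0,0,0,0,0,0,0 for degrees 0…14.
Multiplying by (1 + t³ + t⁵) gives running coefficients 1,-2,1,1,-2,2,-2,1,0,0,0,0,0,0,0 for degrees 0…14.
Multiplying by (2 + t + t²) gives running coefficients 2,-3,1,1,-2,3,-4,2,-1,1,0,0,0,0,0 for degrees 0…14.
Finally multiplying by (1 - t + 2t²), the product of all factors after the first has coefficients 2,-5,8,-6,-1,7,-11,12,-11,6,-3,2,0,0,0 for degrees 0…14.
[t¹⁴] = 1·0 + 3·2 + 3·(-11) + 1·7 = -20.

-20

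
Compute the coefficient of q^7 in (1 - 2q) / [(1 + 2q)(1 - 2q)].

The denominator gives the recurrence a_n = 4a_(n−2) for n ≥ 2; the numerator fixes a_0 = 1, a_1 = -2.
Iterating: 1, -2, 4, -8, 16, -32, 64, -128, so a_7 = -128.

-128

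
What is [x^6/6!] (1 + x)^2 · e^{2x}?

The EGF product rule gives c_6 = Σ_{k_1+k_2=6} C(6; k_1,k_2) · ∏ g_i(k_i), where (1+x)^2 gives the falling factorial (2)_k; e^{2x} gives (2)^k.
g_1(k) for k = 0…6: 1, 2, 2, 0, 0, 0, 0.
g_2(k) for k = 0…6: 1, 2, 4, 8, 16, 32, 64.
c_6 = Σ_k C(6,k)·g_1(k)·g_2(6−k) = 1·1·64 + 6·2·32 + 15·2·16 = 64 + 384 + 480 = 928.

928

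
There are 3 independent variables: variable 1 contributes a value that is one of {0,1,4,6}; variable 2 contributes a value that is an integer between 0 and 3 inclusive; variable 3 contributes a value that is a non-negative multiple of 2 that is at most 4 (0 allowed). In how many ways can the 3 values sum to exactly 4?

5

The generating function for the choices is (1 + y + y⁴ + y⁶)·(1 + y + y² + y³)·(1 + y² + y⁴); the count is [y⁴].
(1 + y + y⁴ + y⁶) has coefficients 1,1,0,0,1 for degrees 0…4.
(1 + y + y² + y³) has coefficients 1,1,1,1,0 for degrees 0…4.
Finally multiplying by (1 + y² + y⁴), the product of all factors after the first has coefficients 1,1,2,2,2 for degrees 0…4.
[y⁴] = 1·2 + 1·2 + 1·1 = 5.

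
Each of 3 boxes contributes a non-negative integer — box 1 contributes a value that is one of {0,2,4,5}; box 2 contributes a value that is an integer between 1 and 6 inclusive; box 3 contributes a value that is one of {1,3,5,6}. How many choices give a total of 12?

10

The generating function for the choices is (1 + q^2 + q^4 + q^5)·(q + q^2 + q^3 + q^4 + q^5 + q^6)·(q + q^3 + q^5 + q^6); the count is [q^12].
(1 + q^2 + q^4 + q^5) has coefficients 1,0,1,0,1,1 for degrees 0…5.
(q + q^2 + q^3 + q^4 + q^5 + q^6) has coefficients 0,1,1,1,1,1,1,0,0,0,0,0,0 for degrees 0…12.
Finally multiplying by (q + q^3 + q^5 + q^6), the product of all factors after the first has coefficients 0,0,1,1,2,2,3,4,3,3,2,2,1 for degrees 0…12.
[q^12] = 1·1 + 1·2 + 1·3 + 1·4 = 10.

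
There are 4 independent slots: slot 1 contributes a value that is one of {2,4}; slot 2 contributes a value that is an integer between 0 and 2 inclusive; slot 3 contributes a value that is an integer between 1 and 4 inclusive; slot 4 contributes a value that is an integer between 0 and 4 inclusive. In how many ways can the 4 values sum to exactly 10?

17

The generating function for the choices is (x^2 + x^4)·(1 + x + x^2)·(x + x^2 + x^3 + x^4)·(1 + x + x^2 + x^3 + x^4); the count is [x^10].
(x^2 + x^4) has coefficients 0,0,1,0,1 for degrees 0…4.
(1 + x + x^2) has coefficients 1,1,1,0,0,0,0,0,0,0,0 for degrees 0…10.
Multiplying by (x + x^2 + x^3 + x^4) gives running coefficients 0,1,2,3,3,2,1,0,0,0,0 for degrees 0…10.
Finally multiplying by (1 + x + x^2 + x^3 + x^4), the product of all factors after the first has coefficients 0,1,3,6,9,11,11,9,6,3,1 for degrees 0…10.
[x^10] = 1·6 + 1·11 = 17.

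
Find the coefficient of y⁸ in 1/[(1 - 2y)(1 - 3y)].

Partial fractions give a closed form: a_n = (-2)·2^n + (3)·3^n.
At n = 8: a_8 = 19171.

19171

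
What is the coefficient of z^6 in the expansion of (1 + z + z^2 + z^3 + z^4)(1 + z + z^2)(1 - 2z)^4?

(1 + z + z^2 + z^3 + z^4) has coefficients 1,1,1,1,1 for degrees 0…4.
(1 + z + z^2) has coefficients 1,1,1,0,0,0,0 for degrees 0…6.
Finally multiplying by (1 - 2z)^4, the product of all factors after the first has coefficients 1,-7,17,-16,8,-16,16 for degrees 0…6.
[z^6] = 1·16 + 1·(-16) + 1·8 + 1·(-16) + 1·17 = 9.

9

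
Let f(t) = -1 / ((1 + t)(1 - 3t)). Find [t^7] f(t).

Partial fractions give a closed form: a_n = (-1/4)·(-1)^n + (-3/4)·3^n.
At n = 7: a_7 = -1640.

-1640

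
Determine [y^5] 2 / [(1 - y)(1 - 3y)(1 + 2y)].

Partial fractions give a closed form: a_n = (-1/3)·1^n + (9/5)·3^n + (8/15)·(-2)^n.
At n = 5: a_5 = 420.

420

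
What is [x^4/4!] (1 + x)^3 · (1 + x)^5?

The EGF product rule gives c_4 = Σ_{k_1+k_2=4} C(4; k_1,k_2) · ∏ g_i(k_i), where (1+x)^3 gives the falling factorial (3)_k; (1+x)^5 gives the falling factorial (5)_k.
g_1(k) for k = 0…4: 1, 3, 6, 6, 0.
g_2(k) for k = 0…4: 1, 5, 20, 60, 120.
c_4 = Σ_k C(4,k)·g_1(k)·g_2(4−k) = 1·1·120 + 4·3·60 + 6·6·20 + 4·6·5 = 120 + 720 + 720 + 120 = 1680.

1680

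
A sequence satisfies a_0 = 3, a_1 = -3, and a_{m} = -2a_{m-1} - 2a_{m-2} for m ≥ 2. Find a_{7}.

The ordinary generating function has denominator 1 + 2t + 2t^2.
Iterating the recurrence: a_0,…,a_{7} = 3, -3, 0, 6, -12, 12, 0, -24.

-24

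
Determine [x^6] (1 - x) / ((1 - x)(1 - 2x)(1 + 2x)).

Partial fractions give a closed form: a_n = (1/2)·2^n + (1/2)·(-2)^n.
At n = 6: a_6 = 64.

64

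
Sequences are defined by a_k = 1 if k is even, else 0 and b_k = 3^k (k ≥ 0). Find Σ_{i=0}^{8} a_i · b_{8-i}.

This is [x^8] in the product of the two ordinary generating functions.
Σ = 1·6561 + 0·2187 + 1·729 + 0·243 + 1·81 + 0·27 + 1·9 + 0·3 + 1·1 = 7381.

7381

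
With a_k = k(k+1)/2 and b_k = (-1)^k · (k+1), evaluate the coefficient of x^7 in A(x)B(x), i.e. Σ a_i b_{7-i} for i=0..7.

The convolution is the t^7 coefficient of A(t)B(t).
Σ = 0·(-8) + 1·7 + 3·(-6) + 6·5 + 10·(-4) + 15·3 + 21·(-2) + 28·1 = 10.

10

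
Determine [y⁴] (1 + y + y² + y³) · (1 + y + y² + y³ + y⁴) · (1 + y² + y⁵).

(1 + y + y² + y³) has coefficients 1,1,1,1 for degrees 0…3.
(1 + y + y² + y³ + y⁴) has coefficients 1,1,1,1,1 for degrees 0…4.
Finally multiplying by (1 + y² + y⁵), the product of all factors after the first has coefficients 1,1,2,2,2 for degrees 0…4.
[y⁴] = 1·2 + 1·2 + 1·2 + 1·1 = 7.

7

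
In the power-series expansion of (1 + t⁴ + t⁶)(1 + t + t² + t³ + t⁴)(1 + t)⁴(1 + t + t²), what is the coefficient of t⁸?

76

(1 + t⁴ + t⁶) has coefficients 1,0,0,0,1,0,1 for degrees 0…6.
(1 + t + t² + t³ + t⁴) has coefficients 1,1,1,1,1,0,0,0,0 for degrees 0…8.
Multiplying by (1 + t)⁴ gives running coefficients 1,5,11,15,16,15,11,5,1 for degrees 0…8.
Finally multiplying by (1 + t + t²), the product of all factors after the first has coefficients 1,6,17,31,42,46,42,31,17 for degrees 0…8.
[t⁸] = 1·17 + 1·42 + 1·17 = 76.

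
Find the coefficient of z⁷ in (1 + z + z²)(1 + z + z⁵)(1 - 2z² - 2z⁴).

-3

(1 + z + z²) has coefficients 1,1,1 for degrees 0…2.
(1 + z + z⁵) has coefficients 1,1,0,0,0,1,0,0 for degrees 0…7.
Finally multiplying by (1 - 2z² - 2z⁴), the product of all factors after the first has coefficients 1,1,-2,-2,-2,-1,0,-2 for degrees 0…7.
[z⁷] = 1·(-2) + 1·0 + 1·(-1) = -3.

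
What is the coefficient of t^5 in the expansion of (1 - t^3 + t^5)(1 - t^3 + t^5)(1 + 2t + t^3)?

2

(1 - t^3 + t^5) has coefficients 1,0,0,-1,0,1 for degrees 0…5.
(1 - t^3 + t^5) has coefficients 1,0,0,-1,0,1 for degrees 0…5.
Finally multiplying by (1 + 2t + t^3), the product of all factors after the first has coefficients 1,2,0,0,-2,1 for degrees 0…5.
[t^5] = 1·1 − 1·0 + 1·1 = 2.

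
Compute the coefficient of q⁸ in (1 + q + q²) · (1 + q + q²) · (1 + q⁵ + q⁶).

(1 + q + q²) has coefficients 1,1,1 for degrees 0…2.
(1 + q + q²) has coefficients 1,1,1,0,0,0,0,0,0 for degrees 0…8.
Finally multiplying by (1 + q⁵ + q⁶), the product of all factors after the first has coefficients 1,1,1,0,0,1,2,2,1 for degrees 0…8.
[q⁸] = 1·1 + 1·2 + 1·2 = 5.

5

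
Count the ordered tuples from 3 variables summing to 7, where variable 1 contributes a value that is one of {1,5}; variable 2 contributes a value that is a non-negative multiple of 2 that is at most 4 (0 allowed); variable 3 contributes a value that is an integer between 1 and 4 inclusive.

3

The generating function for the choices is (z + z^5)·(1 + z^2 + z^4)·(z + z^2 + z^3 + z^4); the count is [z^7].
(z + z^5) has coefficients 0,1,0,0,0,1 for degrees 0…5.
(1 + z^2 + z^4) has coefficients 1,0,1,0,1,0,0,0 for degrees 0…7.
Finally multiplying by (z + z^2 + z^3 + z^4), the product of all factors after the first has coefficients 0,1,1,2,2,2,2,1 for degrees 0…7.
[z^7] = 1·2 + 1·1 = 3.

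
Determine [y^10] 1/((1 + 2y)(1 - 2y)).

Partial fractions give a closed form: a_n = (1/2)·(-2)^n + (1/2)·2^n.
At n = 10: a_10 = 1024.

1024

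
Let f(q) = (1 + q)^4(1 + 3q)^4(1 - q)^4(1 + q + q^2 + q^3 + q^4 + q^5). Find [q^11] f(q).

(1 + q)^4 has coefficients 1,4,6,4,1 for degrees 0…4.
(1 + 3q)^4 has coefficients 1,12,54,108,81,0,0,0,0,0,0,0 for degrees 0…11.
Multiplying by (1 - q)^4 gives running coefficients 1,8,12,-40,-74,120,108,-216,81,0,0,0 for degrees 0…11.
Finally multiplying by (1 + q + q^2 + q^3 + q^4 + q^5), the product of all factors after the first has coefficients 1,9,21,-19,-93,27,134,-90,-21,19,93,-27 for degrees 0…11.
[q^11] = 1·(-27) + 4·93 + 6·19 + 4·(-21) + 1·(-90) = 285.

285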